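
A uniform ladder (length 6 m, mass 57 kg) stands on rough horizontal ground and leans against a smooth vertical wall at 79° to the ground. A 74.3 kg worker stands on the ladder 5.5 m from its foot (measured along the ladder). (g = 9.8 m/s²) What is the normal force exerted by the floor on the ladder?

ΣF_y = 0: N_floor = 57×9.8 + 74.3×9.8 = 1286.7 N.

N_floor ≈ 1290 N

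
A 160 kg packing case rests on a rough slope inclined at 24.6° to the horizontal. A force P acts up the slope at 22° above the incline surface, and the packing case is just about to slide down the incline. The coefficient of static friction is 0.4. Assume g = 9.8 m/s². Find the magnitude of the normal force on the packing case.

N ≈ 1390 N

On the verge of sliding down the incline, friction equals μN and acts up the slope.
Perpendicular: N + P sin 22° = W cos 24.6° = 1426 N.
Along incline: P cos 22° + μN = W sin 24.6° with W sin 24.6° = 652.7 N.
Solving the pair for P and N: P = 106.1 N, N = 1386 N (and f = μN = 554.4 N).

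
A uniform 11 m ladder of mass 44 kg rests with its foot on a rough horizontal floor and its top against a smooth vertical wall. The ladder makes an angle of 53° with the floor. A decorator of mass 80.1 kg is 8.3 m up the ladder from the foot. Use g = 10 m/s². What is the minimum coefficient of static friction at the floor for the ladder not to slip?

ΣF_y = 0: N_floor = 44×10 + 80.1×10 = 1241 N.
Torques about the foot: N_wall · 11 sin 53° = 44×10×5.5 cos 53° + 80.1×10×8.3 cos 53° → N_wall = 621.22 N.
ΣF_x = 0: f_floor = N_wall = 621.22 N.
μ_min = f_floor / N_floor = 621.22 / 1241 = 0.5006.

μ_min ≈ 0.501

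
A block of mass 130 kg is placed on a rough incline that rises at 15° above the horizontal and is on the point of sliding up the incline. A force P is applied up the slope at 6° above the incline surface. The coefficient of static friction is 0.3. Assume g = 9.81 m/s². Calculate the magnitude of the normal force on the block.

On the verge of sliding up the incline, friction equals μN and acts down the slope.
Perpendicular: N + P sin 6° = W cos 15° = 1232 N.
Along incline: P cos 6° = W sin 15° + μN  with W sin 15° = 330.1 N.
Solving the pair for P and N: P = 682 N, N = 1161 N (and f = μN = 348.2 N).

N ≈ 1160 N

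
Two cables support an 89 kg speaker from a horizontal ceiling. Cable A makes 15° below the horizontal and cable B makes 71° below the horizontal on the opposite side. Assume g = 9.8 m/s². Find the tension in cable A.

T_A ≈ 285 N

Weight W = 89 × 9.8 = 872.2 N acts straight down.
Horizontal: T_A cos 15° = T_B cos 71°  →  T_B = 2.967 T_A.
Vertical: T_A sin 15° + T_B sin 71° = 872.2.
Substituting the horizontal relation into the vertical equation gives 3.064 T_A = 872.2, so T_A = 284.7 N.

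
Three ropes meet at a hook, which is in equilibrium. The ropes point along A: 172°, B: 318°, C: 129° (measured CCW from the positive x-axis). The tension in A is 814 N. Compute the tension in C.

Resolve: ΣF_x = 814 cos 172° + T_B cos 318° + T_C cos 129° = 0.
        ΣF_y = 814 sin 172° + T_B sin 318° + T_C sin 129° = 0.
The known terms sum to (-806.1, 113.3) N, so 0.7431 T_B − 0.6293 T_C = 806.1 and -0.6691 T_B + 0.7771 T_C = -113.3.
Solving simultaneously: T_B = 3549 N, T_C = 2910 N.

T_C ≈ 2910 N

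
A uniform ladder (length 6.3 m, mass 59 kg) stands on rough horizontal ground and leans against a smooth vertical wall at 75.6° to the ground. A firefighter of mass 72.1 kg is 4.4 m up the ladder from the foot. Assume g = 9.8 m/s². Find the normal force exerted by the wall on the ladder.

Torques about the foot: N_wall · 6.3 sin 75.6° = 59×9.8×3.15 cos 75.6° + 72.1×9.8×4.4 cos 75.6° → N_wall = 200.93 N.

N_wall ≈ 201 N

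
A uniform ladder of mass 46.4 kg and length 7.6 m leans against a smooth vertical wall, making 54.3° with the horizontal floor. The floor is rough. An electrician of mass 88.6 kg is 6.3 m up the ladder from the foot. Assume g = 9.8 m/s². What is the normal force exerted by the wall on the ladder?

N_wall ≈ 681 N

Torques about the foot: N_wall · 7.6 sin 54.3° = 46.4×9.8×3.8 cos 54.3° + 88.6×9.8×6.3 cos 54.3° → N_wall = 680.57 N.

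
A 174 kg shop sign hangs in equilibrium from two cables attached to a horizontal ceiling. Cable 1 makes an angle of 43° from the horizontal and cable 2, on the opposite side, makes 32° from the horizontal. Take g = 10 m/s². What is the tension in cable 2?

Weight W = 174 × 10 = 1740 N acts straight down.
Horizontal: T_1 cos 43° = T_2 cos 32°  →  T_1 = 1.16 T_2.
Vertical: T_1 sin 43° + T_2 sin 32° = 1740.
Substituting the horizontal relation into the vertical equation gives 1.321 T_2 = 1740, so T_2 = 1317 N.

T_2 ≈ 1320 N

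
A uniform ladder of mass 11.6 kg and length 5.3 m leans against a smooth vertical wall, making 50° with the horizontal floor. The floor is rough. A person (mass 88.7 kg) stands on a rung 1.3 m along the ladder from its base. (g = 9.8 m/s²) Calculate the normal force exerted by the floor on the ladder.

ΣF_y = 0: N_floor = 11.6×9.8 + 88.7×9.8 = 982.94 N.

N_floor ≈ 983 N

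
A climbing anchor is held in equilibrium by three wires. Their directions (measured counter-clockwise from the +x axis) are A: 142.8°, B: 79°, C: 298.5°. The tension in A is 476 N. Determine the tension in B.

T_B ≈ 308 N

Resolve: ΣF_x = 476 cos 142.8° + T_B cos 79° + T_C cos 298.5° = 0.
        ΣF_y = 476 sin 142.8° + T_B sin 79° + T_C sin 298.5° = 0.
The known terms sum to (-379.1, 287.8) N, so 0.1908 T_B + 0.4772 T_C = 379.1 and 0.9816 T_B − 0.8788 T_C = -287.8.
Solving simultaneously: T_B = 308 N, T_C = 671.5 N.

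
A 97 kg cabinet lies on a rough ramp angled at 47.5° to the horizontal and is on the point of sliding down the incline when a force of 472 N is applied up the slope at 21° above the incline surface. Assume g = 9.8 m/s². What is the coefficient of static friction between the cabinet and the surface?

μ ≈ 0.550

On the verge of sliding down the incline, friction is at its maximum μN and acts up the slope.
Perpendicular to incline: N = W cos 47.5° − P sin 21° = 642.2 − 169.1 = 473.1 N.
Along incline: P cos 21° + μN = W sin 47.5° → μ = (W sin 47.5° − P cos 21°) / N = 0.55.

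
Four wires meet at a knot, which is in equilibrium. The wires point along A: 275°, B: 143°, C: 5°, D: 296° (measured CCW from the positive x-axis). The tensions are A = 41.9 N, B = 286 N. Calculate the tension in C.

Resolve: ΣF_x = 41.9 cos 275° + 286 cos 143° + T_C cos 5° + T_D cos 296° = 0.
        ΣF_y = 41.9 sin 275° + 286 sin 143° + T_C sin 5° + T_D sin 296° = 0.
The known terms sum to (-224.8, 130.4) N, so 0.9962 T_C + 0.4384 T_D = 224.8 and 0.0872 T_C − 0.8988 T_D = -130.4.
Solving simultaneously: T_C = 155.2 N, T_D = 160.1 N.

T_C ≈ 155 N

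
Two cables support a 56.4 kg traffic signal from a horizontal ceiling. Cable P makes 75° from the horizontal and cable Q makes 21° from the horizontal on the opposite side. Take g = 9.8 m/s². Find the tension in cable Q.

Weight W = 56.4 × 9.8 = 552.7 N acts straight down.
Horizontal: T_P cos 75° = T_Q cos 21°  →  T_P = 3.607 T_Q.
Vertical: T_P sin 75° + T_Q sin 21° = 552.7.
Substituting the horizontal relation into the vertical equation gives 3.843 T_Q = 552.7, so T_Q = 143.8 N.

T_Q ≈ 144 N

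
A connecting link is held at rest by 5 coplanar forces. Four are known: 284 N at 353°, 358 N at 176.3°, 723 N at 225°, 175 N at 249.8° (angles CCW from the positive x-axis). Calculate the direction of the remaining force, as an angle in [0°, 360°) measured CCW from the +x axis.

θ ≈ 46.7°

Sum the known components: ΣF_x = -647 N, ΣF_y = -687 N.
For equilibrium the remaining force must supply (−ΣF_x, −ΣF_y) = (647, 687) N.
Magnitude = √((647)² + (687)²) = 943.7 N; direction = atan2(687, 647) = 46.7°.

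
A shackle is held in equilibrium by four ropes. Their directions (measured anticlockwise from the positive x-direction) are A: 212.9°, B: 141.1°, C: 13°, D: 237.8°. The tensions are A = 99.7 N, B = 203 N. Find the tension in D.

Resolve: ΣF_x = 99.7 cos 212.9° + 203 cos 141.1° + T_C cos 13° + T_D cos 237.8° = 0.
        ΣF_y = 99.7 sin 212.9° + 203 sin 141.1° + T_C sin 13° + T_D sin 237.8° = 0.
The known terms sum to (-241.7, 73.32) N, so 0.9744 T_C − 0.5329 T_D = 241.7 and 0.2250 T_C − 0.8462 T_D = -73.32.
Solving simultaneously: T_C = 345.7 N, T_D = 178.5 N.

T_D ≈ 179 N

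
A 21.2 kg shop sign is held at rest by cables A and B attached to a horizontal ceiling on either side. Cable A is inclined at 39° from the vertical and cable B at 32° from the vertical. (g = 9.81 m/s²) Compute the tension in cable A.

Angles from the horizontal: cable A is 90° − 39° = 51°, cable B is 90° − 32° = 58°.
Weight W = 21.2 × 9.81 = 208 N acts straight down.
Horizontal: T_A cos 51° = T_B cos 58°  →  T_B = 1.188 T_A.
Vertical: T_A sin 51° + T_B sin 58° = 208.
Substituting the horizontal relation into the vertical equation gives 1.784 T_A = 208, so T_A = 116.6 N.

T_A ≈ 117 N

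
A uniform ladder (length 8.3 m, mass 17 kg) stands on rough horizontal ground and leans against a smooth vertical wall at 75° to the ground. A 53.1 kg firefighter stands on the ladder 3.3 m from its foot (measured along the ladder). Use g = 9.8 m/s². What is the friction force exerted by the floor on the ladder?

f ≈ 77.8 N

Torques about the foot: N_wall · 8.3 sin 75° = 17×9.8×4.15 cos 75° + 53.1×9.8×3.3 cos 75° → N_wall = 77.758 N.
ΣF_x = 0: f_floor = N_wall = 77.758 N.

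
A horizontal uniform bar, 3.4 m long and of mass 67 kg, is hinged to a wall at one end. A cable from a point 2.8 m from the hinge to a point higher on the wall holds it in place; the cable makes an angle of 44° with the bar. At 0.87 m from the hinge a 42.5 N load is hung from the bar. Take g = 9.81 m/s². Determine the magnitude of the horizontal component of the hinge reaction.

Take torques about the hinge: T sin 44° · 2.8 = 67×9.81×1.7 + 42.5×0.87 = 1154.3 N·m.
So T = 1154.3 / (0.6947 × 2.8) = 593.47 N.
ΣF_x = 0: H_x = T cos 44° = 426.91 N.

H_x ≈ 427 N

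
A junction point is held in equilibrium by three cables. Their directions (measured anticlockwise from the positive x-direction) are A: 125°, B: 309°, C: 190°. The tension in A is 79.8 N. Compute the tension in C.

T_C ≈ 6.36 N

Resolve: ΣF_x = 79.8 cos 125° + T_B cos 309° + T_C cos 190° = 0.
        ΣF_y = 79.8 sin 125° + T_B sin 309° + T_C sin 190° = 0.
The known terms sum to (-45.77, 65.37) N, so 0.6293 T_B − 0.9848 T_C = 45.77 and -0.7771 T_B − 0.1736 T_C = -65.37.
Solving simultaneously: T_B = 82.69 N, T_C = 6.365 N.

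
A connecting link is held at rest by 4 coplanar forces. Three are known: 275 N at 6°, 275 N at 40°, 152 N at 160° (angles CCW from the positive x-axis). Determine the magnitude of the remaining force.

F ≈ 428 N

Sum the known components: ΣF_x = 341.3 N, ΣF_y = 257.5 N.
For equilibrium the remaining force must supply (−ΣF_x, −ΣF_y) = (-341.3, -257.5) N.
Magnitude = √((-341.3)² + (-257.5)²) = 427.6 N; direction = atan2(-257.5, -341.3) = 217.0°.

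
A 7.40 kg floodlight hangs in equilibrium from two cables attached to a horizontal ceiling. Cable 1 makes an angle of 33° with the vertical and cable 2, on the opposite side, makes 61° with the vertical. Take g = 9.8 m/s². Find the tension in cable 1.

T_1 ≈ 63.6 N

Angles from the horizontal: cable 1 is 90° − 33° = 57°, cable 2 is 90° − 61° = 29°.
Weight W = 7.40 × 9.8 = 72.52 N acts straight down.
Horizontal: T_1 cos 57° = T_2 cos 29°  →  T_2 = 0.6227 T_1.
Vertical: T_1 sin 57° + T_2 sin 29° = 72.52.
Substituting the horizontal relation into the vertical equation gives 1.141 T_1 = 72.52, so T_1 = 63.58 N.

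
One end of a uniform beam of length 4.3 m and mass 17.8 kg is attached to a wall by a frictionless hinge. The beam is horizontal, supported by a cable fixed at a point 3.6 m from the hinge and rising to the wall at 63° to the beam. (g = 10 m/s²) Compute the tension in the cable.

Take torques about the hinge: T sin 63° · 3.6 = 17.8×10×2.15 = 382.7 N·m.
So T = 382.7 / (0.8910 × 3.6) = 119.31 N.

T ≈ 119 N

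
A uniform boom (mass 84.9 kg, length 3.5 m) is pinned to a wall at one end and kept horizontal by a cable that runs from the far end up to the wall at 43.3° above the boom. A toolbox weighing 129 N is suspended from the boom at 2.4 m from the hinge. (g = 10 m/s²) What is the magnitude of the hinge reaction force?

|H| ≈ 716 N

Take torques about the hinge: T sin 43.3° · 3.5 = 84.9×10×1.75 + 129×2.4 = 1795.3 N·m.
So T = 1795.3 / (0.6858 × 3.5) = 747.95 N.
ΣF_x = 0: H_x = T cos 43.3° = 544.34 N.
ΣF_y = 0: H_y = (84.9×10 + 129) − T sin 43.3° = 978 − 512.96 = 465.04 N.
|H| = √(H_x² + H_y²) = √((544.34)² + (465.04)²) = 715.94 N.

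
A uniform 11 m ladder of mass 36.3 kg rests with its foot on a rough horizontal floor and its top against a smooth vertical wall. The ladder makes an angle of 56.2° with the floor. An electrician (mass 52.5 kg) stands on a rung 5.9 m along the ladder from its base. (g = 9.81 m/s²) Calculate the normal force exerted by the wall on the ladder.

N_wall ≈ 304 N

Torques about the foot: N_wall · 11 sin 56.2° = 36.3×9.81×5.5 cos 56.2° + 52.5×9.81×5.9 cos 56.2° → N_wall = 304.12 N.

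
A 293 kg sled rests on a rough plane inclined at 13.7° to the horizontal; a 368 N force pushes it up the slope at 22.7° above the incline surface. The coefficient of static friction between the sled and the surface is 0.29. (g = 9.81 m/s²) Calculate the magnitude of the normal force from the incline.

N ≈ 2650 N

Axes along / perpendicular to the incline. W sin 13.7° = 680.8 N down-slope; W cos 13.7° = 2793 N into the surface.
Perpendicular: N = W cos 13.7° − P sin 22.7° = 2793 − 142 = 2651 N.
Along incline: P cos 22.7° + f = W sin 13.7° (friction acts up-slope) → f = 680.8 − 339.5 = 341.3 N.
|f| = 341.3 N ≤ μN = 768.7 N, so the sled is indeed static.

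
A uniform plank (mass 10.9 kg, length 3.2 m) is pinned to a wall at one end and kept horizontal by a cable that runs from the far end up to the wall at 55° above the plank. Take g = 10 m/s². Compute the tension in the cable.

Take torques about the hinge: T sin 55° · 3.2 = 10.9×10×1.6 = 174.4 N·m.
So T = 174.4 / (0.8192 × 3.2) = 66.532 N.

T ≈ 66.5 N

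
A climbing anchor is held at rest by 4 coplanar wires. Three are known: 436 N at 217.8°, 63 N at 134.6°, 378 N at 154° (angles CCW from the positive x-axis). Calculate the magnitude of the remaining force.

Sum the known components: ΣF_x = -728.5 N, ΣF_y = -56.67 N.
For equilibrium the remaining force must supply (−ΣF_x, −ΣF_y) = (728.5, 56.67) N.
Magnitude = √((728.5)² + (56.67)²) = 730.7 N; direction = atan2(56.67, 728.5) = 4.4°.

F ≈ 731 N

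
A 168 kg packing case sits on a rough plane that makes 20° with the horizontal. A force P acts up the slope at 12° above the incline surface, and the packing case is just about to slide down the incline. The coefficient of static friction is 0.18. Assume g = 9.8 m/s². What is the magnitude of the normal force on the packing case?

On the verge of sliding down the incline, friction equals μN and acts up the slope.
Perpendicular: N + P sin 12° = W cos 20° = 1547 N.
Along incline: P cos 12° + μN = W sin 20° with W sin 20° = 563.1 N.
Solving the pair for P and N: P = 302.6 N, N = 1484 N (and f = μN = 267.2 N).

N ≈ 1480 N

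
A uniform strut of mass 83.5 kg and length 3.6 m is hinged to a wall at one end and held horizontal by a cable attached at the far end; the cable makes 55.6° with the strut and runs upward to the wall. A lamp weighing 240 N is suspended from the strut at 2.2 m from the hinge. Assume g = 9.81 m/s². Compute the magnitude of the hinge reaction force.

Take torques about the hinge: T sin 55.6° · 3.6 = 83.5×9.81×1.8 + 240×2.2 = 2002.4 N·m.
So T = 2002.4 / (0.8251 × 3.6) = 674.13 N.
ΣF_x = 0: H_x = T cos 55.6° = 380.86 N.
ΣF_y = 0: H_y = (83.5×9.81 + 240) − T sin 55.6° = 1059.1 − 556.23 = 502.9 N.
|H| = √(H_x² + H_y²) = √((380.86)² + (502.9)²) = 630.84 N.

|H| ≈ 631 N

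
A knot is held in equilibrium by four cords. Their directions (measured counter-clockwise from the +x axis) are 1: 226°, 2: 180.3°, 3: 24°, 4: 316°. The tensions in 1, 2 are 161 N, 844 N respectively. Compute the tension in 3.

T_3 ≈ 809 N

Resolve: ΣF_x = 161 cos 226° + 844 cos 180.3° + T_3 cos 24° + T_4 cos 316° = 0.
        ΣF_y = 161 sin 226° + 844 sin 180.3° + T_3 sin 24° + T_4 sin 316° = 0.
The known terms sum to (-955.8, -120.2) N, so 0.9135 T_3 + 0.7193 T_4 = 955.8 and 0.4067 T_3 − 0.6947 T_4 = 120.2.
Solving simultaneously: T_3 = 809.4 N, T_4 = 300.8 N.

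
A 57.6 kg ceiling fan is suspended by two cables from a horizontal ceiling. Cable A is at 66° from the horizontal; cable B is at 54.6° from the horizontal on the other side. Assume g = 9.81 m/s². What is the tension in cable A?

T_A ≈ 380 N

Weight W = 57.6 × 9.81 = 565.1 N acts straight down.
Horizontal: T_A cos 66° = T_B cos 54.6°  →  T_B = 0.7021 T_A.
Vertical: T_A sin 66° + T_B sin 54.6° = 565.1.
Substituting the horizontal relation into the vertical equation gives 1.486 T_A = 565.1, so T_A = 380.3 N.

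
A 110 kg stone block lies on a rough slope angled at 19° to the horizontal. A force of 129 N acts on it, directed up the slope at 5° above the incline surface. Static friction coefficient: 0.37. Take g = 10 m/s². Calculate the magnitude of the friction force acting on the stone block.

Axes along / perpendicular to the incline. W sin 19° = 358.1 N down-slope; W cos 19° = 1040 N into the surface.
Perpendicular: N = W cos 19° − P sin 5° = 1040 − 11.24 = 1029 N.
Along incline: P cos 5° + f = W sin 19° (friction acts up-slope) → f = 358.1 − 128.5 = 229.6 N.
|f| = 229.6 N ≤ μN = 380.7 N, so the stone block is indeed static.

f ≈ 230 N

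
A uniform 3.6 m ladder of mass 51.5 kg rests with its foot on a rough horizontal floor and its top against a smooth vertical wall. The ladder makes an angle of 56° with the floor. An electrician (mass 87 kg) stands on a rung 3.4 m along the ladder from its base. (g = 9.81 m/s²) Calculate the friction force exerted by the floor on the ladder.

Torques about the foot: N_wall · 3.6 sin 56° = 51.5×9.81×1.8 cos 56° + 87×9.81×3.4 cos 56° → N_wall = 714.08 N.
ΣF_x = 0: f_floor = N_wall = 714.08 N.

f ≈ 714 N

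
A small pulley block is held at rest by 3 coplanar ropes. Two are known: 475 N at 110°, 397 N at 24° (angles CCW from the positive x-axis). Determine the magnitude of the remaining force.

F ≈ 640 N

Sum the known components: ΣF_x = 200.2 N, ΣF_y = 607.8 N.
For equilibrium the remaining force must supply (−ΣF_x, −ΣF_y) = (-200.2, -607.8) N.
Magnitude = √((-200.2)² + (-607.8)²) = 640 N; direction = atan2(-607.8, -200.2) = 251.8°.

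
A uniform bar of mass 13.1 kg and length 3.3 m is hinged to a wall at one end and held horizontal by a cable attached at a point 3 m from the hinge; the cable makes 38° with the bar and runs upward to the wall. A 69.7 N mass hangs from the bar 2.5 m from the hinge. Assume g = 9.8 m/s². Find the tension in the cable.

Take torques about the hinge: T sin 38° · 3 = 13.1×9.8×1.65 + 69.7×2.5 = 386.08 N·m.
So T = 386.08 / (0.6157 × 3) = 209.03 N.

T ≈ 209 N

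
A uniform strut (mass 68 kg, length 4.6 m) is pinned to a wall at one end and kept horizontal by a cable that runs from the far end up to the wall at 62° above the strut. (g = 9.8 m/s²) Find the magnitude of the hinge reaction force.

Take torques about the hinge: T sin 62° · 4.6 = 68×9.8×2.3 = 1532.7 N·m.
So T = 1532.7 / (0.8829 × 4.6) = 377.37 N.
ΣF_x = 0: H_x = T cos 62° = 177.17 N.
ΣF_y = 0: H_y = (68×9.8) − T sin 62° = 666.4 − 333.2 = 333.2 N.
|H| = √(H_x² + H_y²) = √((177.17)² + (333.2)²) = 377.37 N.

|H| ≈ 377 N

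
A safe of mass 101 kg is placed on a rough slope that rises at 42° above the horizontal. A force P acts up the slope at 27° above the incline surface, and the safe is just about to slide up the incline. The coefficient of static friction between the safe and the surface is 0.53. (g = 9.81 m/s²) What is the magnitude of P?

On the verge of sliding up the incline, friction equals μN and acts down the slope.
Perpendicular: N + P sin 27° = W cos 42° = 736.3 N.
Along incline: P cos 27° = W sin 42° + μN  with W sin 42° = 663 N.
Solving the pair for P and N: P = 930.7 N, N = 313.8 N (and f = μN = 166.3 N).

P ≈ 931 N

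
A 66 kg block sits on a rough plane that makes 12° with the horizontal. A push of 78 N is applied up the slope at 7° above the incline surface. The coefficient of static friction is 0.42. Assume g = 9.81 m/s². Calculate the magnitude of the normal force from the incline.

Axes along / perpendicular to the incline. W sin 12° = 134.6 N down-slope; W cos 12° = 633.3 N into the surface.
Perpendicular: N = W cos 12° − P sin 7° = 633.3 − 9.506 = 623.8 N.
Along incline: P cos 7° + f = W sin 12° (friction acts up-slope) → f = 134.6 − 77.42 = 57.2 N.
|f| = 57.2 N ≤ μN = 262 N, so the block is indeed static.

N ≈ 624 N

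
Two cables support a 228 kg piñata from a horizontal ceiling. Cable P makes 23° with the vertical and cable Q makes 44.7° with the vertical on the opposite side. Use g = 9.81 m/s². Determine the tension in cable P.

T_P ≈ 1700 N

Angles from the horizontal: cable P is 90° − 23° = 67°, cable Q is 90° − 44.7° = 45.3°.
Weight W = 228 × 9.81 = 2237 N acts straight down.
Horizontal: T_P cos 67° = T_Q cos 45.3°  →  T_Q = 0.5555 T_P.
Vertical: T_P sin 67° + T_Q sin 45.3° = 2237.
Substituting the horizontal relation into the vertical equation gives 1.315 T_P = 2237, so T_P = 1700 N.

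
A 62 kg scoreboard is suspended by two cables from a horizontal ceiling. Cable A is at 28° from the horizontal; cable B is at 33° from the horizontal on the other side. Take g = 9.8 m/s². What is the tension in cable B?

T_B ≈ 613 N

Weight W = 62 × 9.8 = 607.6 N acts straight down.
Horizontal: T_A cos 28° = T_B cos 33°  →  T_A = 0.9499 T_B.
Vertical: T_A sin 28° + T_B sin 33° = 607.6.
Substituting the horizontal relation into the vertical equation gives 0.9906 T_B = 607.6, so T_B = 613.4 N.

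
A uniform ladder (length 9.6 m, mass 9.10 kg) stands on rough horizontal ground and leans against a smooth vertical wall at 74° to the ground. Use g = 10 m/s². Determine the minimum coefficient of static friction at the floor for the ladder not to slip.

ΣF_y = 0: N_floor = 9.10×10 = 91 N.
Torques about the foot: N_wall · 9.6 sin 74° = 9.10×10×4.8 cos 74° → N_wall = 13.047 N.
ΣF_x = 0: f_floor = N_wall = 13.047 N.
μ_min = f_floor / N_floor = 13.047 / 91 = 0.1434.

μ_min ≈ 0.143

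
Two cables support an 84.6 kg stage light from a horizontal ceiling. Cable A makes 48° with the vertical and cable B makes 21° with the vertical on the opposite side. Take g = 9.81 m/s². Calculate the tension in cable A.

Angles from the horizontal: cable A is 90° − 48° = 42°, cable B is 90° − 21° = 69°.
Weight W = 84.6 × 9.81 = 829.9 N acts straight down.
Horizontal: T_A cos 42° = T_B cos 69°  →  T_B = 2.074 T_A.
Vertical: T_A sin 42° + T_B sin 69° = 829.9.
Substituting the horizontal relation into the vertical equation gives 2.605 T_A = 829.9, so T_A = 318.6 N.

T_A ≈ 319 N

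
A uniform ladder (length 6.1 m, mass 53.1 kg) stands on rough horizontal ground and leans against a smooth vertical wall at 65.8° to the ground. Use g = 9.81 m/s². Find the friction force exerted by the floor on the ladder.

f ≈ 117 N

Torques about the foot: N_wall · 6.1 sin 65.8° = 53.1×9.81×3.05 cos 65.8° → N_wall = 117.05 N.
ΣF_x = 0: f_floor = N_wall = 117.05 N.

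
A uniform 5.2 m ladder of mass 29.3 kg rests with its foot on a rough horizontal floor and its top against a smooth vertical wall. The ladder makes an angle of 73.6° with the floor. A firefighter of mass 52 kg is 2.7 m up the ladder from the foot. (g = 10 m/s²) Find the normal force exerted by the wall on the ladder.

N_wall ≈ 123 N

Torques about the foot: N_wall · 5.2 sin 73.6° = 29.3×10×2.6 cos 73.6° + 52×10×2.7 cos 73.6° → N_wall = 122.58 N.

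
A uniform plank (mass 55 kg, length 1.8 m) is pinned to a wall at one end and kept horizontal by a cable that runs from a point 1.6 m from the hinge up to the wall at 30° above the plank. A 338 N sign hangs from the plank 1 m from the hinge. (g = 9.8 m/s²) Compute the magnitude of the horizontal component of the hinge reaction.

H_x ≈ 891 N

Take torques about the hinge: T sin 30° · 1.6 = 55×9.8×0.9 + 338×1 = 823.1 N·m.
So T = 823.1 / (0.5000 × 1.6) = 1028.9 N.
ΣF_x = 0: H_x = T cos 30° = 891.03 N.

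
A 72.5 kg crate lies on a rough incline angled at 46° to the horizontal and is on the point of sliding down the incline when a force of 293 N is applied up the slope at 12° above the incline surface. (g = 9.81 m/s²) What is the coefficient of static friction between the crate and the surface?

μ ≈ 0.519

On the verge of sliding down the incline, friction is at its maximum μN and acts up the slope.
Perpendicular to incline: N = W cos 46° − P sin 12° = 494.1 − 60.92 = 433.1 N.
Along incline: P cos 12° + μN = W sin 46° → μ = (W sin 46° − P cos 12°) / N = 0.5195.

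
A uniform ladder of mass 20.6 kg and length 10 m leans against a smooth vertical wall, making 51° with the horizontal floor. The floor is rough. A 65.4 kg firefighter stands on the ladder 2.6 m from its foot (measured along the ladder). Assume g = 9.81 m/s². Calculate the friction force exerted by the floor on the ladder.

f ≈ 217 N

Torques about the foot: N_wall · 10 sin 51° = 20.6×9.81×5 cos 51° + 65.4×9.81×2.6 cos 51° → N_wall = 216.9 N.
ΣF_x = 0: f_floor = N_wall = 216.9 N.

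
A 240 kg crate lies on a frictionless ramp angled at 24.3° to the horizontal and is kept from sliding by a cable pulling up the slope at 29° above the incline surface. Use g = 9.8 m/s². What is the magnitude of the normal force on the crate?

N ≈ 1610 N

Take axes along and perpendicular to the incline. Weight components: W sin 24.3° = 967.9 N down-slope, W cos 24.3° = 2144 N into the surface.
Along incline: T cos 29° = W sin 24.3° → T = 1107 N.
Perpendicular: N = W cos 24.3° − T sin 29° = 1607 N.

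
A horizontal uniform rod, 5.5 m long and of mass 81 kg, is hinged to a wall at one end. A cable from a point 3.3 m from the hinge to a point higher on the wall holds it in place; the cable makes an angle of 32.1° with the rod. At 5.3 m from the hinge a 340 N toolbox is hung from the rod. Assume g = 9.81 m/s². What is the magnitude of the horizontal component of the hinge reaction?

Take torques about the hinge: T sin 32.1° · 3.3 = 81×9.81×2.75 + 340×5.3 = 3987.2 N·m.
So T = 3987.2 / (0.5314 × 3.3) = 2273.7 N.
ΣF_x = 0: H_x = T cos 32.1° = 1926.1 N.

H_x ≈ 1930 N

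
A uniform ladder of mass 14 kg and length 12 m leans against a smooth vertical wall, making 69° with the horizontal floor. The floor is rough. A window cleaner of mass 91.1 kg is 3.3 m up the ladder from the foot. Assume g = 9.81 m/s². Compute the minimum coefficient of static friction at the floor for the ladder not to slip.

ΣF_y = 0: N_floor = 14×9.81 + 91.1×9.81 = 1031 N.
Torques about the foot: N_wall · 12 sin 69° = 14×9.81×6 cos 69° + 91.1×9.81×3.3 cos 69° → N_wall = 120.7 N.
ΣF_x = 0: f_floor = N_wall = 120.7 N.
μ_min = f_floor / N_floor = 120.7 / 1031 = 0.1171.

μ_min ≈ 0.117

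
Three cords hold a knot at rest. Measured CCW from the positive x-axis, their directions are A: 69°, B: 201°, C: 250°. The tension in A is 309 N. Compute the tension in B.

Resolve: ΣF_x = 309 cos 69° + T_B cos 201° + T_C cos 250° = 0.
        ΣF_y = 309 sin 69° + T_B sin 201° + T_C sin 250° = 0.
The known terms sum to (110.7, 288.5) N, so -0.9336 T_B − 0.3420 T_C = -110.7 and -0.3584 T_B − 0.9397 T_C = -288.5.
Solving simultaneously: T_B = 7.146 N, T_C = 304.3 N.

T_B ≈ 7.15 N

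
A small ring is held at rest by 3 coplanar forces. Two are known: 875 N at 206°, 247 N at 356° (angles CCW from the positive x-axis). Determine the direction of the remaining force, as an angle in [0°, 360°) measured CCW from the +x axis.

θ ≈ 36.6°

Sum the known components: ΣF_x = -540 N, ΣF_y = -400.8 N.
For equilibrium the remaining force must supply (−ΣF_x, −ΣF_y) = (540, 400.8) N.
Magnitude = √((540)² + (400.8)²) = 672.5 N; direction = atan2(400.8, 540) = 36.6°.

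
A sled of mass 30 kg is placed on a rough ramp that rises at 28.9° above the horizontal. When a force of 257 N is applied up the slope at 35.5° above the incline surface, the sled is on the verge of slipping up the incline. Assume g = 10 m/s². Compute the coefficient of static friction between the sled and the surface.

On the verge of sliding up the incline, friction is at its maximum μN and acts down the slope.
Perpendicular to incline: N = W cos 28.9° − P sin 35.5° = 262.6 − 149.2 = 113.4 N.
Along incline: P cos 35.5° − μN = W sin 28.9° → μ = −(W sin 28.9° − P cos 35.5°) / N = 0.5665.

μ ≈ 0.567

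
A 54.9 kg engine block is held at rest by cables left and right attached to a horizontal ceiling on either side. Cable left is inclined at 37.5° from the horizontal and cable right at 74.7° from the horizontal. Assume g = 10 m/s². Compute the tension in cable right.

Weight W = 54.9 × 10 = 549 N acts straight down.
Horizontal: T_left cos 37.5° = T_right cos 74.7°  →  T_left = 0.3326 T_right.
Vertical: T_left sin 37.5° + T_right sin 74.7° = 549.
Substituting the horizontal relation into the vertical equation gives 1.167 T_right = 549, so T_right = 470.4 N.

T_right ≈ 470 N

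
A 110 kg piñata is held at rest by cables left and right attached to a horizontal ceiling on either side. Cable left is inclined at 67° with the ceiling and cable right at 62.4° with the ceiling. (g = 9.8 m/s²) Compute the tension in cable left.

T_left ≈ 646 N

Weight W = 110 × 9.8 = 1078 N acts straight down.
Horizontal: T_left cos 67° = T_right cos 62.4°  →  T_right = 0.8434 T_left.
Vertical: T_left sin 67° + T_right sin 62.4° = 1078.
Substituting the horizontal relation into the vertical equation gives 1.668 T_left = 1078, so T_left = 646.3 N.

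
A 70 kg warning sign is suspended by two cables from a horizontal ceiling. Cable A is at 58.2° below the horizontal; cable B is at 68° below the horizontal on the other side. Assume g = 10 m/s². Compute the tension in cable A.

T_A ≈ 325 N

Weight W = 70 × 10 = 700 N acts straight down.
Horizontal: T_A cos 58.2° = T_B cos 68°  →  T_B = 1.407 T_A.
Vertical: T_A sin 58.2° + T_B sin 68° = 700.
Substituting the horizontal relation into the vertical equation gives 2.154 T_A = 700, so T_A = 325 N.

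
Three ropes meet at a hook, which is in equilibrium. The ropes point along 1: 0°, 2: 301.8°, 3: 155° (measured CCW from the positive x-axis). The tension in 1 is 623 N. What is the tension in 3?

Resolve: ΣF_x = 623 cos 0° + T_2 cos 301.8° + T_3 cos 155° = 0.
        ΣF_y = 623 sin 0° + T_2 sin 301.8° + T_3 sin 155° = 0.
The known terms sum to (623, 0) N, so 0.5270 T_2 − 0.9063 T_3 = -623 and -0.8499 T_2 + 0.4226 T_3 = 0.
Solving simultaneously: T_2 = 480.8 N, T_3 = 967 N.

T_3 ≈ 967 N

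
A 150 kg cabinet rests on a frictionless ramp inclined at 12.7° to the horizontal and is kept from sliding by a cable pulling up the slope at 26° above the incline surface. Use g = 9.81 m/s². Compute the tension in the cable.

T ≈ 360 N

Take axes along and perpendicular to the incline. Weight components: W sin 12.7° = 323.5 N down-slope, W cos 12.7° = 1435 N into the surface.
Along incline: T cos 26° = W sin 12.7° → T = 359.9 N.
Perpendicular: N = W cos 12.7° − T sin 26° = 1278 N.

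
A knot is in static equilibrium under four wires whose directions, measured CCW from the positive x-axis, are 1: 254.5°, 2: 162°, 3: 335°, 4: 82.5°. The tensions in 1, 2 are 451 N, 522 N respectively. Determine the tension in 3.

T_3 ≈ 604 N

Resolve: ΣF_x = 451 cos 254.5° + 522 cos 162° + T_3 cos 335° + T_4 cos 82.5° = 0.
        ΣF_y = 451 sin 254.5° + 522 sin 162° + T_3 sin 335° + T_4 sin 82.5° = 0.
The known terms sum to (-617, -273.3) N, so 0.9063 T_3 + 0.1305 T_4 = 617 and -0.4226 T_3 + 0.9914 T_4 = 273.3.
Solving simultaneously: T_3 = 604 N, T_4 = 533.1 N.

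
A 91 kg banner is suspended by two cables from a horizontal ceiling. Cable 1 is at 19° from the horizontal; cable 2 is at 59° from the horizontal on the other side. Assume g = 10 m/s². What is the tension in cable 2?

T_2 ≈ 880 N

Weight W = 91 × 10 = 910 N acts straight down.
Horizontal: T_1 cos 19° = T_2 cos 59°  →  T_1 = 0.5447 T_2.
Vertical: T_1 sin 19° + T_2 sin 59° = 910.
Substituting the horizontal relation into the vertical equation gives 1.035 T_2 = 910, so T_2 = 879.6 N.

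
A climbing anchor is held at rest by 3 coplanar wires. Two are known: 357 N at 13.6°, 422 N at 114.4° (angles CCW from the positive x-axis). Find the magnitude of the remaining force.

Sum the known components: ΣF_x = 172.7 N, ΣF_y = 468.3 N.
For equilibrium the remaining force must supply (−ΣF_x, −ΣF_y) = (-172.7, -468.3) N.
Magnitude = √((-172.7)² + (-468.3)²) = 499.1 N; direction = atan2(-468.3, -172.7) = 249.8°.

F ≈ 499 N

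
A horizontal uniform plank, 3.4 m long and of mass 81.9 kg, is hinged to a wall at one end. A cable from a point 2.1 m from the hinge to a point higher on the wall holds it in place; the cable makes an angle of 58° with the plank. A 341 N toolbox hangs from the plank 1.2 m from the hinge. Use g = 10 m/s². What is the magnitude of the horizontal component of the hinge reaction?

Take torques about the hinge: T sin 58° · 2.1 = 81.9×10×1.7 + 341×1.2 = 1801.5 N·m.
So T = 1801.5 / (0.8480 × 2.1) = 1011.6 N.
ΣF_x = 0: H_x = T cos 58° = 536.05 N.

H_x ≈ 536 N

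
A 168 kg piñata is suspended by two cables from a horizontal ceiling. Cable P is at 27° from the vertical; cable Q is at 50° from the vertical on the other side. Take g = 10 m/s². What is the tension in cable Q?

T_Q ≈ 783 N

Angles from the horizontal: cable P is 90° − 27° = 63°, cable Q is 90° − 50° = 40°.
Weight W = 168 × 10 = 1680 N acts straight down.
Horizontal: T_P cos 63° = T_Q cos 40°  →  T_P = 1.687 T_Q.
Vertical: T_P sin 63° + T_Q sin 40° = 1680.
Substituting the horizontal relation into the vertical equation gives 2.146 T_Q = 1680, so T_Q = 782.8 N.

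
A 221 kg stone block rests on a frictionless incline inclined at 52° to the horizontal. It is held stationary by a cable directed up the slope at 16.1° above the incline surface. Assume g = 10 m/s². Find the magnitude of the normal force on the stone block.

N ≈ 858 N

Take axes along and perpendicular to the incline. Weight components: W sin 52° = 1742 N down-slope, W cos 52° = 1361 N into the surface.
Along incline: T cos 16.1° = W sin 52° → T = 1813 N.
Perpendicular: N = W cos 52° − T sin 16.1° = 858 N.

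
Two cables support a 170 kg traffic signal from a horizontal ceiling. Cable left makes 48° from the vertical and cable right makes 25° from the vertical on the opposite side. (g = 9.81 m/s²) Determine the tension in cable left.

T_left ≈ 737 N

Angles from the horizontal: cable left is 90° − 48° = 42°, cable right is 90° − 25° = 65°.
Weight W = 170 × 9.81 = 1668 N acts straight down.
Horizontal: T_left cos 42° = T_right cos 65°  →  T_right = 1.758 T_left.
Vertical: T_left sin 42° + T_right sin 65° = 1668.
Substituting the horizontal relation into the vertical equation gives 2.263 T_left = 1668, so T_left = 737 N.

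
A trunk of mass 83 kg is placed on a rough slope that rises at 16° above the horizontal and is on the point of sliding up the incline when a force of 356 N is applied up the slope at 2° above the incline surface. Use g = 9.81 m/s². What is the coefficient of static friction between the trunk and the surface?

On the verge of sliding up the incline, friction is at its maximum μN and acts down the slope.
Perpendicular to incline: N = W cos 16° − P sin 2° = 782.7 − 12.42 = 770.3 N.
Along incline: P cos 2° − μN = W sin 16° → μ = −(W sin 16° − P cos 2°) / N = 0.1705.

μ ≈ 0.171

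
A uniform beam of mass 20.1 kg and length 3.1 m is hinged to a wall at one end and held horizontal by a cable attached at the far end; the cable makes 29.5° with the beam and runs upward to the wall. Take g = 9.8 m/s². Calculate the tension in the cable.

Take torques about the hinge: T sin 29.5° · 3.1 = 20.1×9.8×1.55 = 305.32 N·m.
So T = 305.32 / (0.4924 × 3.1) = 200.01 N.

T ≈ 200 N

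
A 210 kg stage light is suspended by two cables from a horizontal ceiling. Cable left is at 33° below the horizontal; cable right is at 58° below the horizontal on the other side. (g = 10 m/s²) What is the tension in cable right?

T_right ≈ 1760 N

Weight W = 210 × 10 = 2100 N acts straight down.
Horizontal: T_left cos 33° = T_right cos 58°  →  T_left = 0.6319 T_right.
Vertical: T_left sin 33° + T_right sin 58° = 2100.
Substituting the horizontal relation into the vertical equation gives 1.192 T_right = 2100, so T_right = 1761 N.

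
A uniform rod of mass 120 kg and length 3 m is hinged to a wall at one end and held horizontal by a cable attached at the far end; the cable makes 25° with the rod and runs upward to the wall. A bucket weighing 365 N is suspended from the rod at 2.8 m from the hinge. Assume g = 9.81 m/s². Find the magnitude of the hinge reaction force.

Take torques about the hinge: T sin 25° · 3 = 120×9.81×1.5 + 365×2.8 = 2787.8 N·m.
So T = 2787.8 / (0.4226 × 3) = 2198.8 N.
ΣF_x = 0: H_x = T cos 25° = 1992.8 N.
ΣF_y = 0: H_y = (120×9.81 + 365) − T sin 25° = 1542.2 − 929.27 = 612.93 N.
|H| = √(H_x² + H_y²) = √((1992.8)² + (612.93)²) = 2084.9 N.

|H| ≈ 2080 N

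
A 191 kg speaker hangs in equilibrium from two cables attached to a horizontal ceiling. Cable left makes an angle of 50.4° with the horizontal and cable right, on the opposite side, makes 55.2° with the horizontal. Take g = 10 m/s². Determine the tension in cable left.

Weight W = 191 × 10 = 1910 N acts straight down.
Horizontal: T_left cos 50.4° = T_right cos 55.2°  →  T_right = 1.117 T_left.
Vertical: T_left sin 50.4° + T_right sin 55.2° = 1910.
Substituting the horizontal relation into the vertical equation gives 1.688 T_left = 1910, so T_left = 1132 N.

T_left ≈ 1130 N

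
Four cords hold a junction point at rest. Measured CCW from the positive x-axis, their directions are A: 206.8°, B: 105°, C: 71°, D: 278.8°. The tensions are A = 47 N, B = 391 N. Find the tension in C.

T_C ≈ 186 N

Resolve: ΣF_x = 47 cos 206.8° + 391 cos 105° + T_C cos 71° + T_D cos 278.8° = 0.
        ΣF_y = 47 sin 206.8° + 391 sin 105° + T_C sin 71° + T_D sin 278.8° = 0.
The known terms sum to (-143.1, 356.5) N, so 0.3256 T_C + 0.1530 T_D = 143.1 and 0.9455 T_C − 0.9882 T_D = -356.5.
Solving simultaneously: T_C = 186.4 N, T_D = 539.1 N.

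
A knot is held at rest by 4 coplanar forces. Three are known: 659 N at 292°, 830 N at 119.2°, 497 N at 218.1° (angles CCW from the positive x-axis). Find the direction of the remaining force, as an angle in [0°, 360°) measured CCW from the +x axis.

θ ≈ 19.4°

Sum the known components: ΣF_x = -549.2 N, ΣF_y = -193.2 N.
For equilibrium the remaining force must supply (−ΣF_x, −ΣF_y) = (549.2, 193.2) N.
Magnitude = √((549.2)² + (193.2)²) = 582.1 N; direction = atan2(193.2, 549.2) = 19.4°.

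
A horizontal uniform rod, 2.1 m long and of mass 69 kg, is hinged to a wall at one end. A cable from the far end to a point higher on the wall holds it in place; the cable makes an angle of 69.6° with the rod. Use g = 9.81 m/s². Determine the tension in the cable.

T ≈ 361 N

Take torques about the hinge: T sin 69.6° · 2.1 = 69×9.81×1.05 = 710.73 N·m.
So T = 710.73 / (0.9373 × 2.1) = 361.09 N.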